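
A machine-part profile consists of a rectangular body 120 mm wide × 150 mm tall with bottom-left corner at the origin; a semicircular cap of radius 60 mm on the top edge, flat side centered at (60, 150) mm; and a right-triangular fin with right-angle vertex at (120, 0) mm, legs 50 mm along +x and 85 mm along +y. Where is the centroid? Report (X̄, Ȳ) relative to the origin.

Part | A | x̄ᵢ | ȳᵢ | A·x̄ᵢ | A·ȳᵢ
rectangular body | 18000.00 | 60.00 | 75.00 | 1080000.00 | 1350000.00
semicircular top | 5654.87 | 60.00 | 175.46 | 339292.01 | 992230.02
triangular fin | 2125.00 | 136.67 | 28.33 | 290416.67 | 60208.33
Σ | 25779.87 |  |  | 1709708.67 | 2402438.35
X̄ = 1709708.67 / 25779.87 = 66.32 mm
Ȳ = 2402438.35 / 25779.87 = 93.19 mm

X̄ = 66.32 mm, Ȳ = 93.19 mm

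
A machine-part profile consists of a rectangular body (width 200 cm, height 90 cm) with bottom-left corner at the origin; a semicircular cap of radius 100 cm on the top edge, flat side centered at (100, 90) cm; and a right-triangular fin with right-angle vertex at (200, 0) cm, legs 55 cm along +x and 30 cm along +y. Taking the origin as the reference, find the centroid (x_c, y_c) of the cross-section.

Part | A | x̄ᵢ | ȳᵢ | A·x̄ᵢ | A·ȳᵢ
rectangular body | 18000.00 | 100.00 | 45.00 | 1800000.00 | 810000.00
semicircular top | 15707.96 | 100.00 | 132.44 | 1570796.33 | 2080383.36
triangular fin | 825.00 | 218.33 | 10.00 | 180125.00 | 8250.00
Σ | 34532.96 |  |  | 3550921.33 | 2898633.36
x_c = 3550921.33 / 34532.96 = 102.83 cm
y_c = 2898633.36 / 34532.96 = 83.94 cm

x_c = 102.83 cm, y_c = 83.94 cm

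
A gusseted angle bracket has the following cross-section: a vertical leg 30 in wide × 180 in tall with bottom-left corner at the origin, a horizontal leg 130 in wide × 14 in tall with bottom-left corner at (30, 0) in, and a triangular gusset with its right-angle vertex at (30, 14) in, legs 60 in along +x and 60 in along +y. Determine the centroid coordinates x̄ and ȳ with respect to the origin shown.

vertical leg: A = 30 × 180 = 5400.00, centroid at (15.00, 90.00).
horizontal leg: A = 130 × 14 = 1820.00, centroid at (95.00, 7.00).
gusset: A = ½·60·60 = 1800.00, centroid at (50.00, 34.00).
ΣA = 9020.00 in², ΣAx̄ = 343900.00 in³, ΣAȳ = 559940.00 in³.
x̄ = 343900.00/9020.00 = 38.13 in; ȳ = 559940.00/9020.00 = 62.08 in.

x̄ = 38.13 in, ȳ = 62.08 in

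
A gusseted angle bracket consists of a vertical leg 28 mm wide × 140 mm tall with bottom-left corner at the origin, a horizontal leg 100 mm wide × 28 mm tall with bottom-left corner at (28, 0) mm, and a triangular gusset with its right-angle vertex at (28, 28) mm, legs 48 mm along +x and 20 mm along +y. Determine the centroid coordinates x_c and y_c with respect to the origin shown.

vertical leg: A = 28 × 140 = 3920.00, centroid at (14.00, 70.00).
horizontal leg: A = 100 × 28 = 2800.00, centroid at (78.00, 14.00).
gusset: A = ½·48·20 = 480.00, centroid at (44.00, 34.67).
ΣA = 7200.00 mm², ΣAx_c = 294400.00 mm³, ΣAy_c = 330240.00 mm³.
x_c = 294400.00/7200.00 = 40.89 mm; y_c = 330240.00/7200.00 = 45.87 mm.

x_c = 40.89 mm, y_c = 45.87 mm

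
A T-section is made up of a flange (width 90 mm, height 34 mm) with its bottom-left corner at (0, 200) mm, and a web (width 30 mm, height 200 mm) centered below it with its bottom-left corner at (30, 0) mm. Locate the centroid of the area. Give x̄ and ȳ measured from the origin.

x̄ = 45.00 mm, ȳ = 139.52 mm

web: A = 30 × 200 = 6000.00, centroid at (45.00, 100.00).
flange: A = 90 × 34 = 3060.00, centroid at (45.00, 217.00).
ΣA = 9060.00 mm², ΣAx̄ = 407700.00 mm³, ΣAȳ = 1264020.00 mm³.
x̄ = 407700.00/9060.00 = 45.00 mm; ȳ = 1264020.00/9060.00 = 139.52 mm.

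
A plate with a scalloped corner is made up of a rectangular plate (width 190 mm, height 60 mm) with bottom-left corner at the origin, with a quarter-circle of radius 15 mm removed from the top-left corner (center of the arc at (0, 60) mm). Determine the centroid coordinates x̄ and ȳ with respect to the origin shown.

Part | A | x̄ᵢ | ȳᵢ | A·x̄ᵢ | A·ȳᵢ
plate | 11400.00 | 95.00 | 30.00 | 1083000.00 | 342000.00
removed quarter-circle | -176.71 | 6.37 | 53.63 | -1125.00 | -9477.88
Σ | 11223.29 |  |  | 1081875.00 | 332522.12
x̄ = 1081875.00 / 11223.29 = 96.40 mm
ȳ = 332522.12 / 11223.29 = 29.63 mm

x̄ = 96.40 mm, ȳ = 29.63 mm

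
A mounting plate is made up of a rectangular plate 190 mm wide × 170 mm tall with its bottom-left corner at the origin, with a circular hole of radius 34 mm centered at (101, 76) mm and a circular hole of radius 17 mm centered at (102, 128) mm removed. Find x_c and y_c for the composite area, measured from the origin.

x_c = 93.99 mm, y_c = 84.77 mm

Part | A | x̄ᵢ | ȳᵢ | A·x̄ᵢ | A·ȳᵢ
plate | 32300.00 | 95.00 | 85.00 | 3068500.00 | 2745500.00
hole 1 | -3631.68 | 101.00 | 76.00 | -366799.79 | -276007.76
hole 2 | -907.92 | 102.00 | 128.00 | -92607.87 | -116213.80
Σ | 27760.40 |  |  | 2609092.34 | 2353278.44
x_c = 2609092.34 / 27760.40 = 93.99 mm
y_c = 2353278.44 / 27760.40 = 84.77 mm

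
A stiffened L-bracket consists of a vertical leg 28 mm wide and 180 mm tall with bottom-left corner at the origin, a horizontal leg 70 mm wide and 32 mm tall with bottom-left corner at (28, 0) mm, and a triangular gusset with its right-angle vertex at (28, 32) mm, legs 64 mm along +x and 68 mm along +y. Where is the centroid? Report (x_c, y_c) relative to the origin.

vertical leg: A = 28 × 180 = 5040.00, centroid at (14.00, 90.00).
horizontal leg: A = 70 × 32 = 2240.00, centroid at (63.00, 16.00).
gusset: A = ½·64·68 = 2176.00, centroid at (49.33, 54.67).
ΣA = 9456.00 mm²
ΣAx_c = (5040.00)(14.00) + (2240.00)(63.00) + (2176.00)(49.33) = 319029.33 mm³
ΣAy_c = (5040.00)(90.00) + (2240.00)(16.00) + (2176.00)(54.67) = 608394.67 mm³
x_c = 319029.33 / 9456.00 = 33.74 mm
y_c = 608394.67 / 9456.00 = 64.34 mm

x_c = 33.74 mm, y_c = 64.34 mm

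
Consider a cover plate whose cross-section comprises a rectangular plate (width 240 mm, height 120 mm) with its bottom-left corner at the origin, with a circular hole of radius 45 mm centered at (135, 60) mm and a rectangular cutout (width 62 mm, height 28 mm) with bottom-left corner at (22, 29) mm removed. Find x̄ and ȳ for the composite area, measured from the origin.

plate: A = 240 × 120 = 28800.00, centroid at (120.00, 60.00).
hole 1: A = −π·45² = -6361.73, centroid at (135.00, 60.00).
hole 2: A = −(62 × 28) = -1736.00, centroid at (53.00, 43.00).
ΣA = 20702.27 mm²
ΣAx̄ = (28800.00)(120.00) + (-6361.73)(135.00) + (-1736.00)(53.00) = 2505159.11 mm³
ΣAȳ = (28800.00)(60.00) + (-6361.73)(60.00) + (-1736.00)(43.00) = 1271648.49 mm³
x̄ = 2505159.11 / 20702.27 = 121.01 mm
ȳ = 1271648.49 / 20702.27 = 61.43 mm

x̄ = 121.01 mm, ȳ = 61.43 mm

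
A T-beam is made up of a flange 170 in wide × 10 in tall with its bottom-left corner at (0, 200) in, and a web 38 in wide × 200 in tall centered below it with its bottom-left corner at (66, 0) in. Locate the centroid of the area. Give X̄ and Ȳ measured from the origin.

web: A = 38 × 200 = 7600.00, centroid at (85.00, 100.00).
flange: A = 170 × 10 = 1700.00, centroid at (85.00, 205.00).
ΣA = 9300.00 in²
ΣAX̄ = (7600.00)(85.00) + (1700.00)(85.00) = 790500.00 in³
ΣAȲ = (7600.00)(100.00) + (1700.00)(205.00) = 1108500.00 in³
X̄ = 790500.00 / 9300.00 = 85.00 in
Ȳ = 1108500.00 / 9300.00 = 119.19 in

X̄ = 85.00 in, Ȳ = 119.19 in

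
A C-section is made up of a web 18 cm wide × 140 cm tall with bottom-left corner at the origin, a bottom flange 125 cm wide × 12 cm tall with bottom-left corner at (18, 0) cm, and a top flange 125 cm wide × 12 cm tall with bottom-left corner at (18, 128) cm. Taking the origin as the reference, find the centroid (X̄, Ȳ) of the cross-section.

Part | A | x̄ᵢ | ȳᵢ | A·x̄ᵢ | A·ȳᵢ
web | 2520.00 | 9.00 | 70.00 | 22680.00 | 176400.00
bottom flange | 1500.00 | 80.50 | 6.00 | 120750.00 | 9000.00
top flange | 1500.00 | 80.50 | 134.00 | 120750.00 | 201000.00
Σ | 5520.00 |  |  | 264180.00 | 386400.00
X̄ = 264180.00 / 5520.00 = 47.86 cm
Ȳ = 386400.00 / 5520.00 = 70.00 cm

X̄ = 47.86 cm, Ȳ = 70.00 cm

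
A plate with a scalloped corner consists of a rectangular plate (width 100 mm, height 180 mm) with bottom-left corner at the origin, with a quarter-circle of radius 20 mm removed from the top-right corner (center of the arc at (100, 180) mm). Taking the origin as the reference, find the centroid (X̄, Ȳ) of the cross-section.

X̄ = 49.26 mm, Ȳ = 88.55 mm

Part | A | x̄ᵢ | ȳᵢ | A·x̄ᵢ | A·ȳᵢ
plate | 18000.00 | 50.00 | 90.00 | 900000.00 | 1620000.00
removed quarter-circle | -314.16 | 91.51 | 171.51 | -28749.26 | -53882.00
Σ | 17685.84 |  |  | 871250.74 | 1566118.00
X̄ = 871250.74 / 17685.84 = 49.26 mm
Ȳ = 1566118.00 / 17685.84 = 88.55 mm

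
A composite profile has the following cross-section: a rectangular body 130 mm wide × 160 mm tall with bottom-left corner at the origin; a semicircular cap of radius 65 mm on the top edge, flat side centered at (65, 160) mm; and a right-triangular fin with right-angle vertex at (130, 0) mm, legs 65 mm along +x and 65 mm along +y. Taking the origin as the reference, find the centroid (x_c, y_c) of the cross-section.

rectangular body: A = 130 × 160 = 20800.00, centroid at (65.00, 80.00).
semicircular top: A = ½π·65² = 6636.61, centroid at (65.00, 187.59).
triangular fin: A = ½·65·65 = 2112.50, centroid at (151.67, 21.67).
ΣA = 29549.11 mm²
ΣAx_c = (20800.00)(65.00) + (6636.61)(65.00) + (2112.50)(151.67) = 2103775.77 mm³
ΣAy_c = (20800.00)(80.00) + (6636.61)(187.59) + (2112.50)(21.67) = 2954712.48 mm³
x_c = 2103775.77 / 29549.11 = 71.20 mm
y_c = 2954712.48 / 29549.11 = 99.99 mm

x_c = 71.20 mm, y_c = 99.99 mm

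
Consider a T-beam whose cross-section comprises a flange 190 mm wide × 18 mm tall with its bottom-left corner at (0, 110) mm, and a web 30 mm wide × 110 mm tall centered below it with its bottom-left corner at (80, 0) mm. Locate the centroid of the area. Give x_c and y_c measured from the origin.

web: A = 30 × 110 = 3300.00, centroid at (95.00, 55.00).
flange: A = 190 × 18 = 3420.00, centroid at (95.00, 119.00).
ΣA = 6720.00 mm²
ΣAx_c = (3300.00)(95.00) + (3420.00)(95.00) = 638400.00 mm³
ΣAy_c = (3300.00)(55.00) + (3420.00)(119.00) = 588480.00 mm³
x_c = 638400.00 / 6720.00 = 95.00 mm
y_c = 588480.00 / 6720.00 = 87.57 mm

x_c = 95.00 mm, y_c = 87.57 mm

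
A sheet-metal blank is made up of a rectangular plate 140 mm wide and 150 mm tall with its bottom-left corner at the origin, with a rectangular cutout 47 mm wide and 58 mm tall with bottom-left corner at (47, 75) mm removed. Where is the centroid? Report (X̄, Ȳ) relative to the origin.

plate: A = 140 × 150 = 21000.00, centroid at (70.00, 75.00).
hole: A = −(47 × 58) = -2726.00, centroid at (70.50, 104.00).
ΣA = 18274.00 mm², ΣAX̄ = 1277817.00 mm³, ΣAȲ = 1291496.00 mm³.
X̄ = 1277817.00/18274.00 = 69.93 mm; Ȳ = 1291496.00/18274.00 = 70.67 mm.

X̄ = 69.93 mm, Ȳ = 70.67 mm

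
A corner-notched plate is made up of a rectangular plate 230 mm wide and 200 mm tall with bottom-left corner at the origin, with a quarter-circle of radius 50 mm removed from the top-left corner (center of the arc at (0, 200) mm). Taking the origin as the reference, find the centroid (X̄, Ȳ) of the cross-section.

plate: A = 230 × 200 = 46000.00, centroid at (115.00, 100.00).
removed quarter-circle: A = −¼π·50² = -1963.50, centroid at (21.22, 178.78).
ΣA = 44036.50 mm²
ΣAX̄ = (46000.00)(115.00) + (-1963.50)(21.22) = 5248333.33 mm³
ΣAȲ = (46000.00)(100.00) + (-1963.50)(178.78) = 4248967.58 mm³
X̄ = 5248333.33 / 44036.50 = 119.18 mm
Ȳ = 4248967.58 / 44036.50 = 96.49 mm

X̄ = 119.18 mm, Ȳ = 96.49 mm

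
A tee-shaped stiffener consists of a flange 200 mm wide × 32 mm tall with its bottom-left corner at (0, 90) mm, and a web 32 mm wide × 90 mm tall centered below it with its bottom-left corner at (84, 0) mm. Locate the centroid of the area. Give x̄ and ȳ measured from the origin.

web: A = 32 × 90 = 2880.00, centroid at (100.00, 45.00).
flange: A = 200 × 32 = 6400.00, centroid at (100.00, 106.00).
ΣA = 9280.00 mm², ΣAx̄ = 928000.00 mm³, ΣAȳ = 808000.00 mm³.
x̄ = 928000.00/9280.00 = 100.00 mm; ȳ = 808000.00/9280.00 = 87.07 mm.

x̄ = 100.00 mm, ȳ = 87.07 mm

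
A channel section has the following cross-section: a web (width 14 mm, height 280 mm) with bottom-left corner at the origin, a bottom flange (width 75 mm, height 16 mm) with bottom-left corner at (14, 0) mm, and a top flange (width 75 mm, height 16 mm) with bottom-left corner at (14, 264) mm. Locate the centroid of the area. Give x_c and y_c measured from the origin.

x_c = 23.90 mm, y_c = 140.00 mm

Part | A | x̄ᵢ | ȳᵢ | A·x̄ᵢ | A·ȳᵢ
web | 3920.00 | 7.00 | 140.00 | 27440.00 | 548800.00
bottom flange | 1200.00 | 51.50 | 8.00 | 61800.00 | 9600.00
top flange | 1200.00 | 51.50 | 272.00 | 61800.00 | 326400.00
Σ | 6320.00 |  |  | 151040.00 | 884800.00
x_c = 151040.00 / 6320.00 = 23.90 mm
y_c = 884800.00 / 6320.00 = 140.00 mm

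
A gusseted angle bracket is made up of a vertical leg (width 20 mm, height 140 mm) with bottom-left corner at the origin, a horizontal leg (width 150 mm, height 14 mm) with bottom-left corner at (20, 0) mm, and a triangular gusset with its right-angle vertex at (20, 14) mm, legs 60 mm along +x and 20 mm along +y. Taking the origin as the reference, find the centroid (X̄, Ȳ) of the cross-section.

X̄ = 45.73 mm, Ȳ = 40.56 mm

Part | A | x̄ᵢ | ȳᵢ | A·x̄ᵢ | A·ȳᵢ
vertical leg | 2800.00 | 10.00 | 70.00 | 28000.00 | 196000.00
horizontal leg | 2100.00 | 95.00 | 7.00 | 199500.00 | 14700.00
gusset | 600.00 | 40.00 | 20.67 | 24000.00 | 12400.00
Σ | 5500.00 |  |  | 251500.00 | 223100.00
X̄ = 251500.00 / 5500.00 = 45.73 mm
Ȳ = 223100.00 / 5500.00 = 40.56 mm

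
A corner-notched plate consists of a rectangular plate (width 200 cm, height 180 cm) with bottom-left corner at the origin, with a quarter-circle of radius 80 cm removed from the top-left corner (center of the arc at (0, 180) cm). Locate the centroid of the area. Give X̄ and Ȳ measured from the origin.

X̄ = 110.72 cm, Ȳ = 80.90 cm

plate: A = 200 × 180 = 36000.00, centroid at (100.00, 90.00).
removed quarter-circle: A = −¼π·80² = -5026.55, centroid at (33.95, 146.05).
ΣA = 30973.45 cm²
ΣAX̄ = (36000.00)(100.00) + (-5026.55)(33.95) = 3429333.33 cm³
ΣAȲ = (36000.00)(90.00) + (-5026.55)(146.05) = 2505887.98 cm³
X̄ = 3429333.33 / 30973.45 = 110.72 cm
Ȳ = 2505887.98 / 30973.45 = 80.90 cm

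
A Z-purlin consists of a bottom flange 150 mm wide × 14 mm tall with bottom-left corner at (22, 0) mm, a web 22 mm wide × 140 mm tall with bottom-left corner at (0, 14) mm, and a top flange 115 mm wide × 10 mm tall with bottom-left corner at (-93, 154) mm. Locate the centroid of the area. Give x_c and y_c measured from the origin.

bottom flange: A = 150 × 14 = 2100.00, centroid at (97.00, 7.00).
web: A = 22 × 140 = 3080.00, centroid at (11.00, 84.00).
top flange: A = 115 × 10 = 1150.00, centroid at (-35.50, 159.00).
ΣA = 6330.00 mm², ΣAx_c = 196755.00 mm³, ΣAy_c = 456270.00 mm³.
x_c = 196755.00/6330.00 = 31.08 mm; y_c = 456270.00/6330.00 = 72.08 mm.

x_c = 31.08 mm, y_c = 72.08 mm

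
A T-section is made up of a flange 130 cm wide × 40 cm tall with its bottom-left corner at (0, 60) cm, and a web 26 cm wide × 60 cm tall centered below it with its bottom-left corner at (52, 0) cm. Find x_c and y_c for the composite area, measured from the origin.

Part | A | x̄ᵢ | ȳᵢ | A·x̄ᵢ | A·ȳᵢ
web | 1560.00 | 65.00 | 30.00 | 101400.00 | 46800.00
flange | 5200.00 | 65.00 | 80.00 | 338000.00 | 416000.00
Σ | 6760.00 |  |  | 439400.00 | 462800.00
x_c = 439400.00 / 6760.00 = 65.00 cm
y_c = 462800.00 / 6760.00 = 68.46 cm

x_c = 65.00 cm, y_c = 68.46 cm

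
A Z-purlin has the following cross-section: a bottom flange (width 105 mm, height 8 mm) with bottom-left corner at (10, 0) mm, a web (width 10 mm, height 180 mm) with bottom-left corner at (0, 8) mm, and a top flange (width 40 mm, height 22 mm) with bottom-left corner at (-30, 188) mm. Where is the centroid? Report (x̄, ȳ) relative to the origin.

x̄ = 14.97 mm, ȳ = 100.82 mm

bottom flange: A = 105 × 8 = 840.00, centroid at (62.50, 4.00).
web: A = 10 × 180 = 1800.00, centroid at (5.00, 98.00).
top flange: A = 40 × 22 = 880.00, centroid at (-10.00, 199.00).
ΣA = 3520.00 mm², ΣAx̄ = 52700.00 mm³, ΣAȳ = 354880.00 mm³.
x̄ = 52700.00/3520.00 = 14.97 mm; ȳ = 354880.00/3520.00 = 100.82 mm.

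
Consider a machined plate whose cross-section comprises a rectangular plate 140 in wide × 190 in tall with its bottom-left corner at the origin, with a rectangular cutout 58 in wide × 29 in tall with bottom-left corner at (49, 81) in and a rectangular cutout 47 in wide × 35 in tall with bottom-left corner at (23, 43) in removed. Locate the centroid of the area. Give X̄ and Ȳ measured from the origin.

X̄ = 71.08 in, Ȳ = 97.40 in

plate: A = 140 × 190 = 26600.00, centroid at (70.00, 95.00).
hole 1: A = −(58 × 29) = -1682.00, centroid at (78.00, 95.50).
hole 2: A = −(47 × 35) = -1645.00, centroid at (46.50, 60.50).
ΣA = 23273.00 in², ΣAX̄ = 1654311.50 in³, ΣAȲ = 2266846.50 in³.
X̄ = 1654311.50/23273.00 = 71.08 in; Ȳ = 2266846.50/23273.00 = 97.40 in.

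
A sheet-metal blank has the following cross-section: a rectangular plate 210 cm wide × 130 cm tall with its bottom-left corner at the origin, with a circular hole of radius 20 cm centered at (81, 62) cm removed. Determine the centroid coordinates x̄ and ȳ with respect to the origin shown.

plate: A = 210 × 130 = 27300.00, centroid at (105.00, 65.00).
hole: A = −π·20² = -1256.64, centroid at (81.00, 62.00).
ΣA = 26043.36 cm²
ΣAx̄ = (27300.00)(105.00) + (-1256.64)(81.00) = 2764712.40 cm³
ΣAȳ = (27300.00)(65.00) + (-1256.64)(62.00) = 1696588.50 cm³
x̄ = 2764712.40 / 26043.36 = 106.16 cm
ȳ = 1696588.50 / 26043.36 = 65.14 cm

x̄ = 106.16 cm, ȳ = 65.14 cm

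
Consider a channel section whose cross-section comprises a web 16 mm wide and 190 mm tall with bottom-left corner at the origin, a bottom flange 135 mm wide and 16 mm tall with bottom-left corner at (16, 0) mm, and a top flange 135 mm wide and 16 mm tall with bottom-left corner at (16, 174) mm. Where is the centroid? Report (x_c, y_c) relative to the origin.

web: A = 16 × 190 = 3040.00, centroid at (8.00, 95.00).
bottom flange: A = 135 × 16 = 2160.00, centroid at (83.50, 8.00).
top flange: A = 135 × 16 = 2160.00, centroid at (83.50, 182.00).
ΣA = 7360.00 mm², ΣAx_c = 385040.00 mm³, ΣAy_c = 699200.00 mm³.
x_c = 385040.00/7360.00 = 52.32 mm; y_c = 699200.00/7360.00 = 95.00 mm.

x_c = 52.32 mm, y_c = 95.00 mm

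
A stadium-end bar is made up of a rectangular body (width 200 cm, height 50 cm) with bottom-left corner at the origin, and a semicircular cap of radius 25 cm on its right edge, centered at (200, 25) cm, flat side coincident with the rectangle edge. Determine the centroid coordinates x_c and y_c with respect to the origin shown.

Part | A | x̄ᵢ | ȳᵢ | A·x̄ᵢ | A·ȳᵢ
rectangular body | 10000.00 | 100.00 | 25.00 | 1000000.00 | 250000.00
semicircular end | 981.75 | 210.61 | 25.00 | 206766.21 | 24543.69
Σ | 10981.75 |  |  | 1206766.21 | 274543.69
x_c = 1206766.21 / 10981.75 = 109.89 cm
y_c = 274543.69 / 10981.75 = 25.00 cm

x_c = 109.89 cm, y_c = 25.00 cm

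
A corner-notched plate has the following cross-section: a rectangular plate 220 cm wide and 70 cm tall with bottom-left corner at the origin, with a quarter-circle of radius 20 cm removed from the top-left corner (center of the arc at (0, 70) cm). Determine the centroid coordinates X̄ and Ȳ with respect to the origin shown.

plate: A = 220 × 70 = 15400.00, centroid at (110.00, 35.00).
removed quarter-circle: A = −¼π·20² = -314.16, centroid at (8.49, 61.51).
ΣA = 15085.84 cm², ΣAX̄ = 1691333.33 cm³, ΣAȲ = 519675.52 cm³.
X̄ = 1691333.33/15085.84 = 112.11 cm; Ȳ = 519675.52/15085.84 = 34.45 cm.

X̄ = 112.11 cm, Ȳ = 34.45 cm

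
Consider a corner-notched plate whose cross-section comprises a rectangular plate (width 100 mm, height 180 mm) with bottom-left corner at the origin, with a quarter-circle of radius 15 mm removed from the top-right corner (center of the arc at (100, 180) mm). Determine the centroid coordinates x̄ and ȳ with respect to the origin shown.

plate: A = 100 × 180 = 18000.00, centroid at (50.00, 90.00).
removed quarter-circle: A = −¼π·15² = -176.71, centroid at (93.63, 173.63).
ΣA = 17823.29 mm², ΣAx̄ = 883453.54 mm³, ΣAȳ = 1589316.37 mm³.
x̄ = 883453.54/17823.29 = 49.57 mm; ȳ = 1589316.37/17823.29 = 89.17 mm.

x̄ = 49.57 mm, ȳ = 89.17 mm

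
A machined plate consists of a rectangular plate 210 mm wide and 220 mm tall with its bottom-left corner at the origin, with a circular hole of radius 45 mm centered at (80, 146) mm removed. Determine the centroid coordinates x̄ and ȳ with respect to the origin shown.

Part | A | x̄ᵢ | ȳᵢ | A·x̄ᵢ | A·ȳᵢ
plate | 46200.00 | 105.00 | 110.00 | 4851000.00 | 5082000.00
hole | -6361.73 | 80.00 | 146.00 | -508938.01 | -928811.87
Σ | 39838.27 |  |  | 4342061.99 | 4153188.13
x̄ = 4342061.99 / 39838.27 = 108.99 mm
ȳ = 4153188.13 / 39838.27 = 104.25 mm

x̄ = 108.99 mm, ȳ = 104.25 mm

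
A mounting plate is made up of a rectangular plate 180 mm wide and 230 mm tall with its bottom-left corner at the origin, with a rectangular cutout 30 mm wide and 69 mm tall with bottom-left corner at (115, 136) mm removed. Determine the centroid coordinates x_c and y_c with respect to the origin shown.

plate: A = 180 × 230 = 41400.00, centroid at (90.00, 115.00).
hole: A = −(30 × 69) = -2070.00, centroid at (130.00, 170.50).
ΣA = 39330.00 mm²
ΣAx_c = (41400.00)(90.00) + (-2070.00)(130.00) = 3456900.00 mm³
ΣAy_c = (41400.00)(115.00) + (-2070.00)(170.50) = 4408065.00 mm³
x_c = 3456900.00 / 39330.00 = 87.89 mm
y_c = 4408065.00 / 39330.00 = 112.08 mm

x_c = 87.89 mm, y_c = 112.08 mm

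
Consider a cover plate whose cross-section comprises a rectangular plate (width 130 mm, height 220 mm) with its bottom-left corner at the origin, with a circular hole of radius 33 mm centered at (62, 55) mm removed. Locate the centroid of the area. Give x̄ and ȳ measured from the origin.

x̄ = 65.41 mm, ȳ = 117.47 mm

plate: A = 130 × 220 = 28600.00, centroid at (65.00, 110.00).
hole: A = −π·33² = -3421.19, centroid at (62.00, 55.00).
ΣA = 25178.81 mm²
ΣAx̄ = (28600.00)(65.00) + (-3421.19)(62.00) = 1646885.95 mm³
ΣAȳ = (28600.00)(110.00) + (-3421.19)(55.00) = 2957834.31 mm³
x̄ = 1646885.95 / 25178.81 = 65.41 mm
ȳ = 2957834.31 / 25178.81 = 117.47 mm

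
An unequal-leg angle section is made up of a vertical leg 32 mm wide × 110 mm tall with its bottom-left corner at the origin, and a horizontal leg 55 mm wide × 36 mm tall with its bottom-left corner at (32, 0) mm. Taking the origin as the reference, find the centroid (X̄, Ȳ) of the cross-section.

Part | A | x̄ᵢ | ȳᵢ | A·x̄ᵢ | A·ȳᵢ
vertical leg | 3520.00 | 16.00 | 55.00 | 56320.00 | 193600.00
horizontal leg | 1980.00 | 59.50 | 18.00 | 117810.00 | 35640.00
Σ | 5500.00 |  |  | 174130.00 | 229240.00
X̄ = 174130.00 / 5500.00 = 31.66 mm
Ȳ = 229240.00 / 5500.00 = 41.68 mm

X̄ = 31.66 mm, Ȳ = 41.68 mm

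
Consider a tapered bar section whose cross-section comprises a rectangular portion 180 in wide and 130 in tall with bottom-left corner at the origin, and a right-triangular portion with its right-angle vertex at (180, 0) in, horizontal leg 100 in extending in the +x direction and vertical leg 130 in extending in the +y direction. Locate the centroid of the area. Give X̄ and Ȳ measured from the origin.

rectangular portion: A = 180 × 130 = 23400.00, centroid at (90.00, 65.00).
triangular portion: A = ½·100·130 = 6500.00, centroid at (213.33, 43.33).
ΣA = 29900.00 in², ΣAX̄ = 3492666.67 in³, ΣAȲ = 1802666.67 in³.
X̄ = 3492666.67/29900.00 = 116.81 in; Ȳ = 1802666.67/29900.00 = 60.29 in.

X̄ = 116.81 in, Ȳ = 60.29 in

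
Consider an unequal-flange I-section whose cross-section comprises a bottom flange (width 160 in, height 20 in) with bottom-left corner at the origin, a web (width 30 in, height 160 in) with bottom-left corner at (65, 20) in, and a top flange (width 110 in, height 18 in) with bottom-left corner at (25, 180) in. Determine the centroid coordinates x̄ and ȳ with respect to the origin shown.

Part | A | x̄ᵢ | ȳᵢ | A·x̄ᵢ | A·ȳᵢ
bottom flange | 3200.00 | 80.00 | 10.00 | 256000.00 | 32000.00
web | 4800.00 | 80.00 | 100.00 | 384000.00 | 480000.00
top flange | 1980.00 | 80.00 | 189.00 | 158400.00 | 374220.00
Σ | 9980.00 |  |  | 798400.00 | 886220.00
x̄ = 798400.00 / 9980.00 = 80.00 in
ȳ = 886220.00 / 9980.00 = 88.80 in

x̄ = 80.00 in, ȳ = 88.80 in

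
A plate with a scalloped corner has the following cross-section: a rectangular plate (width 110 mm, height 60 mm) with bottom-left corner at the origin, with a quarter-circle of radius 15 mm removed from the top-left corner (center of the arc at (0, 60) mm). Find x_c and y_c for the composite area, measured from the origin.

x_c = 56.34 mm, y_c = 29.35 mm

plate: A = 110 × 60 = 6600.00, centroid at (55.00, 30.00).
removed quarter-circle: A = −¼π·15² = -176.71, centroid at (6.37, 53.63).
ΣA = 6423.29 mm², ΣAx_c = 361875.00 mm³, ΣAy_c = 188522.12 mm³.
x_c = 361875.00/6423.29 = 56.34 mm; y_c = 188522.12/6423.29 = 29.35 mm.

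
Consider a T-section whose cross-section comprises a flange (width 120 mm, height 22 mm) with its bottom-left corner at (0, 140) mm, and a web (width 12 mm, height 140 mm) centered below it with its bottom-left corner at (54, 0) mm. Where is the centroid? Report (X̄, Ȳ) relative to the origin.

web: A = 12 × 140 = 1680.00, centroid at (60.00, 70.00).
flange: A = 120 × 22 = 2640.00, centroid at (60.00, 151.00).
ΣA = 4320.00 mm²
ΣAX̄ = (1680.00)(60.00) + (2640.00)(60.00) = 259200.00 mm³
ΣAȲ = (1680.00)(70.00) + (2640.00)(151.00) = 516240.00 mm³
X̄ = 259200.00 / 4320.00 = 60.00 mm
Ȳ = 516240.00 / 4320.00 = 119.50 mm

X̄ = 60.00 mm, Ȳ = 119.50 mm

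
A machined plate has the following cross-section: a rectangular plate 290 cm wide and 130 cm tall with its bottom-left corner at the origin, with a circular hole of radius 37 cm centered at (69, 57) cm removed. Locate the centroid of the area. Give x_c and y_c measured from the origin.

x_c = 154.79 cm, y_c = 66.03 cm

plate: A = 290 × 130 = 37700.00, centroid at (145.00, 65.00).
hole: A = −π·37² = -4300.84, centroid at (69.00, 57.00).
ΣA = 33399.16 cm², ΣAx_c = 5169742.02 cm³, ΣAy_c = 2205352.10 cm³.
x_c = 5169742.02/33399.16 = 154.79 cm; y_c = 2205352.10/33399.16 = 66.03 cm.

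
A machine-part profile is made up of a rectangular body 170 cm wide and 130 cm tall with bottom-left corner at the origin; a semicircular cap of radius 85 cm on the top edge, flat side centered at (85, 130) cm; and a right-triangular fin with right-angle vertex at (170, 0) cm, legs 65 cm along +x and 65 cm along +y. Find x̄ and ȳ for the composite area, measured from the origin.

x̄ = 91.34 cm, ȳ = 94.68 cm

rectangular body: A = 170 × 130 = 22100.00, centroid at (85.00, 65.00).
semicircular top: A = ½π·85² = 11349.00, centroid at (85.00, 166.08).
triangular fin: A = ½·65·65 = 2112.50, centroid at (191.67, 21.67).
ΣA = 35561.50 cm², ΣAx̄ = 3248061.13 cm³, ΣAȳ = 3367057.95 cm³.
x̄ = 3248061.13/35561.50 = 91.34 cm; ȳ = 3367057.95/35561.50 = 94.68 cm.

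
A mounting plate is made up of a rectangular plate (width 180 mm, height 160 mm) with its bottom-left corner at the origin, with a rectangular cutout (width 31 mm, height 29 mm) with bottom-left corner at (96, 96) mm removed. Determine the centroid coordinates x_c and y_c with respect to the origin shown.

plate: A = 180 × 160 = 28800.00, centroid at (90.00, 80.00).
hole: A = −(31 × 29) = -899.00, centroid at (111.50, 110.50).
ΣA = 27901.00 mm², ΣAx_c = 2491761.50 mm³, ΣAy_c = 2204660.50 mm³.
x_c = 2491761.50/27901.00 = 89.31 mm; y_c = 2204660.50/27901.00 = 79.02 mm.

x_c = 89.31 mm, y_c = 79.02 mm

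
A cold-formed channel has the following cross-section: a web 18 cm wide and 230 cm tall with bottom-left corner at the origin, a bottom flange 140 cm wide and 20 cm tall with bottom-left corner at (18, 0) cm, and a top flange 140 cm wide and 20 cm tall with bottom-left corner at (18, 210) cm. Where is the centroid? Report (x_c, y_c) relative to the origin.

x_c = 54.42 cm, y_c = 115.00 cm

Part | A | x̄ᵢ | ȳᵢ | A·x̄ᵢ | A·ȳᵢ
web | 4140.00 | 9.00 | 115.00 | 37260.00 | 476100.00
bottom flange | 2800.00 | 88.00 | 10.00 | 246400.00 | 28000.00
top flange | 2800.00 | 88.00 | 220.00 | 246400.00 | 616000.00
Σ | 9740.00 |  |  | 530060.00 | 1120100.00
x_c = 530060.00 / 9740.00 = 54.42 cm
y_c = 1120100.00 / 9740.00 = 115.00 cm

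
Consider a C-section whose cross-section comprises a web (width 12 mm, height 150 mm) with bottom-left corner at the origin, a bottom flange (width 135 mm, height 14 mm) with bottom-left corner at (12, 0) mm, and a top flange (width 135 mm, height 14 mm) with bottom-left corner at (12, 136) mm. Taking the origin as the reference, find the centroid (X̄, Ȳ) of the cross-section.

X̄ = 55.79 mm, Ȳ = 75.00 mm

Part | A | x̄ᵢ | ȳᵢ | A·x̄ᵢ | A·ȳᵢ
web | 1800.00 | 6.00 | 75.00 | 10800.00 | 135000.00
bottom flange | 1890.00 | 79.50 | 7.00 | 150255.00 | 13230.00
top flange | 1890.00 | 79.50 | 143.00 | 150255.00 | 270270.00
Σ | 5580.00 |  |  | 311310.00 | 418500.00
X̄ = 311310.00 / 5580.00 = 55.79 mm
Ȳ = 418500.00 / 5580.00 = 75.00 mm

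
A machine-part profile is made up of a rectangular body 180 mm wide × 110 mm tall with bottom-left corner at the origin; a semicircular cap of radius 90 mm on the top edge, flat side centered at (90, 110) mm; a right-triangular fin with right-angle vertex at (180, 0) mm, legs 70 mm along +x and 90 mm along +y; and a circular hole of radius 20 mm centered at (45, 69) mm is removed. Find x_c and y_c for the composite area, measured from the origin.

x_c = 102.02 mm, y_c = 86.65 mm

rectangular body: A = 180 × 110 = 19800.00, centroid at (90.00, 55.00).
semicircular top: A = ½π·90² = 12723.45, centroid at (90.00, 148.20).
triangular fin: A = ½·70·90 = 3150.00, centroid at (203.33, 30.00).
hole: A = −π·20² = -1256.64, centroid at (45.00, 69.00).
ΣA = 34416.81 mm²
ΣAx_c = (19800.00)(90.00) + (12723.45)(90.00) + (3150.00)(203.33) + (-1256.64)(45.00) = 3511061.85 mm³
ΣAy_c = (19800.00)(55.00) + (12723.45)(148.20) + (3150.00)(30.00) + (-1256.64)(69.00) = 2982371.57 mm³
x_c = 3511061.85 / 34416.81 = 102.02 mm
y_c = 2982371.57 / 34416.81 = 86.65 mm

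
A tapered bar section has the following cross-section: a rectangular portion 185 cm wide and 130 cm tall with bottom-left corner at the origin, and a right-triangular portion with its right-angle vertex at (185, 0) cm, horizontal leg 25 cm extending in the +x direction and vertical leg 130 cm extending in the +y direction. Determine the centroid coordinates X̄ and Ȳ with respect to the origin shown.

Part | A | x̄ᵢ | ȳᵢ | A·x̄ᵢ | A·ȳᵢ
rectangular portion | 24050.00 | 92.50 | 65.00 | 2224625.00 | 1563250.00
triangular portion | 1625.00 | 193.33 | 43.33 | 314166.67 | 70416.67
Σ | 25675.00 |  |  | 2538791.67 | 1633666.67
X̄ = 2538791.67 / 25675.00 = 98.88 cm
Ȳ = 1633666.67 / 25675.00 = 63.63 cm

X̄ = 98.88 cm, Ȳ = 63.63 cm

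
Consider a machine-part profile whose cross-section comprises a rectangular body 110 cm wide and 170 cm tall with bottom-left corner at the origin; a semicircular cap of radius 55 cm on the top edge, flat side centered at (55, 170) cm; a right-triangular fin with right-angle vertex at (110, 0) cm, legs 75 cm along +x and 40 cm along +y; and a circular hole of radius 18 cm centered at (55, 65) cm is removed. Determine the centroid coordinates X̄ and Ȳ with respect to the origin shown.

X̄ = 60.01 cm, Ȳ = 102.87 cm

Part | A | x̄ᵢ | ȳᵢ | A·x̄ᵢ | A·ȳᵢ
rectangular body | 18700.00 | 55.00 | 85.00 | 1028500.00 | 1589500.00
semicircular top | 4751.66 | 55.00 | 193.34 | 261341.24 | 918698.68
triangular fin | 1500.00 | 135.00 | 13.33 | 202500.00 | 20000.00
hole | -1017.88 | 55.00 | 65.00 | -55983.18 | -66161.94
Σ | 23933.78 |  |  | 1436358.06 | 2462036.74
X̄ = 1436358.06 / 23933.78 = 60.01 cm
Ȳ = 2462036.74 / 23933.78 = 102.87 cm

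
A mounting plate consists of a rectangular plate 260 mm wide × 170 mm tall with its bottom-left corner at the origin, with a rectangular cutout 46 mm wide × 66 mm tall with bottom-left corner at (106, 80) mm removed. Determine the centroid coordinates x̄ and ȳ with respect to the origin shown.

Part | A | x̄ᵢ | ȳᵢ | A·x̄ᵢ | A·ȳᵢ
plate | 44200.00 | 130.00 | 85.00 | 5746000.00 | 3757000.00
hole | -3036.00 | 129.00 | 113.00 | -391644.00 | -343068.00
Σ | 41164.00 |  |  | 5354356.00 | 3413932.00
x̄ = 5354356.00 / 41164.00 = 130.07 mm
ȳ = 3413932.00 / 41164.00 = 82.93 mm

x̄ = 130.07 mm, ȳ = 82.93 mm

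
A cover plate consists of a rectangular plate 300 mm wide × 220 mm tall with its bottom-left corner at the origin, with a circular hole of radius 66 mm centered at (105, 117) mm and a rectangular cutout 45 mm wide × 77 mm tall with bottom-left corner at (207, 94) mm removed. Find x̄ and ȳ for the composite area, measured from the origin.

x̄ = 156.97 mm, ȳ = 106.44 mm

plate: A = 300 × 220 = 66000.00, centroid at (150.00, 110.00).
hole 1: A = −π·66² = -13684.78, centroid at (105.00, 117.00).
hole 2: A = −(45 × 77) = -3465.00, centroid at (229.50, 132.50).
ΣA = 48850.22 mm²
ΣAx̄ = (66000.00)(150.00) + (-13684.78)(105.00) + (-3465.00)(229.50) = 7667880.85 mm³
ΣAȳ = (66000.00)(110.00) + (-13684.78)(117.00) + (-3465.00)(132.50) = 5199768.52 mm³
x̄ = 7667880.85 / 48850.22 = 156.97 mm
ȳ = 5199768.52 / 48850.22 = 106.44 mm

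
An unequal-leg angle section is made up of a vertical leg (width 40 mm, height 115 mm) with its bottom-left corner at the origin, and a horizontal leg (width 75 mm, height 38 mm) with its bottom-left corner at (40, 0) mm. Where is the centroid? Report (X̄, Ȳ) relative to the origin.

X̄ = 42.00 mm, Ȳ = 42.77 mm

vertical leg: A = 40 × 115 = 4600.00, centroid at (20.00, 57.50).
horizontal leg: A = 75 × 38 = 2850.00, centroid at (77.50, 19.00).
ΣA = 7450.00 mm², ΣAX̄ = 312875.00 mm³, ΣAȲ = 318650.00 mm³.
X̄ = 312875.00/7450.00 = 42.00 mm; Ȳ = 318650.00/7450.00 = 42.77 mm.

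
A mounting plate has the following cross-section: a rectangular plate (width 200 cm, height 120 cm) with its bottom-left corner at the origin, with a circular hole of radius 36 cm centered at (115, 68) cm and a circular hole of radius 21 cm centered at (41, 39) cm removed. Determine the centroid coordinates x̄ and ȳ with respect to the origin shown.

plate: A = 200 × 120 = 24000.00, centroid at (100.00, 60.00).
hole 1: A = −π·36² = -4071.50, centroid at (115.00, 68.00).
hole 2: A = −π·21² = -1385.44, centroid at (41.00, 39.00).
ΣA = 18543.05 cm², ΣAx̄ = 1874973.89 cm³, ΣAȳ = 1109105.47 cm³.
x̄ = 1874973.89/18543.05 = 101.11 cm; ȳ = 1109105.47/18543.05 = 59.81 cm.

x̄ = 101.11 cm, ȳ = 59.81 cm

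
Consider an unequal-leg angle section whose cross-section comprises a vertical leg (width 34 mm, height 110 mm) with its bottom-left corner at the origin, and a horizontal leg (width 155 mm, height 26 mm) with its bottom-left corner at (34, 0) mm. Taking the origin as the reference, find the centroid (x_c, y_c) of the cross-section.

vertical leg: A = 34 × 110 = 3740.00, centroid at (17.00, 55.00).
horizontal leg: A = 155 × 26 = 4030.00, centroid at (111.50, 13.00).
ΣA = 7770.00 mm²
ΣAx_c = (3740.00)(17.00) + (4030.00)(111.50) = 512925.00 mm³
ΣAy_c = (3740.00)(55.00) + (4030.00)(13.00) = 258090.00 mm³
x_c = 512925.00 / 7770.00 = 66.01 mm
y_c = 258090.00 / 7770.00 = 33.22 mm

x_c = 66.01 mm, y_c = 33.22 mm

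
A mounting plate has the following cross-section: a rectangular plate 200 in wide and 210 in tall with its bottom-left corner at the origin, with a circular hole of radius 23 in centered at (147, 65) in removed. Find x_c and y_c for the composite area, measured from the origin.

plate: A = 200 × 210 = 42000.00, centroid at (100.00, 105.00).
hole: A = −π·23² = -1661.90, centroid at (147.00, 65.00).
ΣA = 40338.10 in²
ΣAx_c = (42000.00)(100.00) + (-1661.90)(147.00) = 3955700.33 in³
ΣAy_c = (42000.00)(105.00) + (-1661.90)(65.00) = 4301976.34 in³
x_c = 3955700.33 / 40338.10 = 98.06 in
y_c = 4301976.34 / 40338.10 = 106.65 in

x_c = 98.06 in, y_c = 106.65 in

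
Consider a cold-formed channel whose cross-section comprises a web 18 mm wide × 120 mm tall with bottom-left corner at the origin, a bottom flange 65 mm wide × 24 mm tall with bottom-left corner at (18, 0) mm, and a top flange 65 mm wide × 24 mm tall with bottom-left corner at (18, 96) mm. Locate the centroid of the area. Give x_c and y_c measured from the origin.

web: A = 18 × 120 = 2160.00, centroid at (9.00, 60.00).
bottom flange: A = 65 × 24 = 1560.00, centroid at (50.50, 12.00).
top flange: A = 65 × 24 = 1560.00, centroid at (50.50, 108.00).
ΣA = 5280.00 mm²
ΣAx_c = (2160.00)(9.00) + (1560.00)(50.50) + (1560.00)(50.50) = 177000.00 mm³
ΣAy_c = (2160.00)(60.00) + (1560.00)(12.00) + (1560.00)(108.00) = 316800.00 mm³
x_c = 177000.00 / 5280.00 = 33.52 mm
y_c = 316800.00 / 5280.00 = 60.00 mm

x_c = 33.52 mm, y_c = 60.00 mm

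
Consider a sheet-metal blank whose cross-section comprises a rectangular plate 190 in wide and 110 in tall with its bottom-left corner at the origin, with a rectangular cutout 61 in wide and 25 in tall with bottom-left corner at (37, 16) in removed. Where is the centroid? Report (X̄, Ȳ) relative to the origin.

Part | A | x̄ᵢ | ȳᵢ | A·x̄ᵢ | A·ȳᵢ
plate | 20900.00 | 95.00 | 55.00 | 1985500.00 | 1149500.00
hole | -1525.00 | 67.50 | 28.50 | -102937.50 | -43462.50
Σ | 19375.00 |  |  | 1882562.50 | 1106037.50
X̄ = 1882562.50 / 19375.00 = 97.16 in
Ȳ = 1106037.50 / 19375.00 = 57.09 in

X̄ = 97.16 in, Ȳ = 57.09 in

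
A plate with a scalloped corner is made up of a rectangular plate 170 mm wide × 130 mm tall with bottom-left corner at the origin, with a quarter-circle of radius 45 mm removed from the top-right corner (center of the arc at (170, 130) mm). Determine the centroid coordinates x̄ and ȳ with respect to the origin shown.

Part | A | x̄ᵢ | ȳᵢ | A·x̄ᵢ | A·ȳᵢ
plate | 22100.00 | 85.00 | 65.00 | 1878500.00 | 1436500.00
removed quarter-circle | -1590.43 | 150.90 | 110.90 | -239998.32 | -176381.07
Σ | 20509.57 |  |  | 1638501.68 | 1260118.93
x̄ = 1638501.68 / 20509.57 = 79.89 mm
ȳ = 1260118.93 / 20509.57 = 61.44 mm

x̄ = 79.89 mm, ȳ = 61.44 mm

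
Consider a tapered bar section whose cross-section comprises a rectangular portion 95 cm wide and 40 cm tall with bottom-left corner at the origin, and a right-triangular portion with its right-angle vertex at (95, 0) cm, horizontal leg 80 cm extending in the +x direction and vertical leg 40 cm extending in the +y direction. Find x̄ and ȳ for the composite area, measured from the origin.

rectangular portion: A = 95 × 40 = 3800.00, centroid at (47.50, 20.00).
triangular portion: A = ½·80·40 = 1600.00, centroid at (121.67, 13.33).
ΣA = 5400.00 cm²
ΣAx̄ = (3800.00)(47.50) + (1600.00)(121.67) = 375166.67 cm³
ΣAȳ = (3800.00)(20.00) + (1600.00)(13.33) = 97333.33 cm³
x̄ = 375166.67 / 5400.00 = 69.48 cm
ȳ = 97333.33 / 5400.00 = 18.02 cm

x̄ = 69.48 cm, ȳ = 18.02 cm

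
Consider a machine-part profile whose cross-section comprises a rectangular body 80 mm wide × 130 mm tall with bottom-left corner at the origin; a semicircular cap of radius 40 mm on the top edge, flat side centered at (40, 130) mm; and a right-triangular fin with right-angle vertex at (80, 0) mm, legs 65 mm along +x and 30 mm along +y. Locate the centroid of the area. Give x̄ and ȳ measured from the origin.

x̄ = 44.33 mm, ȳ = 75.97 mm

rectangular body: A = 80 × 130 = 10400.00, centroid at (40.00, 65.00).
semicircular top: A = ½π·40² = 2513.27, centroid at (40.00, 146.98).
triangular fin: A = ½·65·30 = 975.00, centroid at (101.67, 10.00).
ΣA = 13888.27 mm², ΣAx̄ = 615655.96 mm³, ΣAȳ = 1055142.30 mm³.
x̄ = 615655.96/13888.27 = 44.33 mm; ȳ = 1055142.30/13888.27 = 75.97 mm.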